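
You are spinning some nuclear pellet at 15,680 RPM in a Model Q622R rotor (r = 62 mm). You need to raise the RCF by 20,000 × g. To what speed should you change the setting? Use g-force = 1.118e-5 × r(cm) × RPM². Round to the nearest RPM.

r = 62 mm = 6.2 cm
Current RCF = 1.118 × 10⁻⁵ × 6.2 × (15680)² = 1.118 × 10⁻⁵ × 6.2 × 245,862,400 ≈ 17,042.2 × g
Target RCF = 17,042.2 + 20,000 = 37,042.2 × g
N² = 37,042.2 / (6.9316 × 10⁻⁵) = 534,396,099
N ≈ √534,396,099 ≈ 23,117.0

23117 RPM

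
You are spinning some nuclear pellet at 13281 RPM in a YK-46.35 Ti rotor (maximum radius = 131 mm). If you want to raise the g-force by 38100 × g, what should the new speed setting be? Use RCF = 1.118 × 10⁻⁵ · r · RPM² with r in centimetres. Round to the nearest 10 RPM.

r = 131 mm = 13.1 cm
Current RCF = 1.118 × 10⁻⁵ × 13.1 × (13281)² = 1.118 × 10⁻⁵ × 13.1 × 176,384,961 ≈ 25,833 × g
Target RCF = 25,833 + 38,100 = 63,933 × g
N² = 63,933 / (14.6458 × 10⁻⁵) = 436,527,878
N ≈ √436,527,878 ≈ 20,893.2

20890 RPM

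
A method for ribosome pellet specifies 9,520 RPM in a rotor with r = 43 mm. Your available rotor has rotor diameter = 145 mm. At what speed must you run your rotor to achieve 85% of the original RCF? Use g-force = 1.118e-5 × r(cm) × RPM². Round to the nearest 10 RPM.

Original rotor: r = 43 mm = 4.3 cm
RCF_original = 1.118 × 10⁻⁵ × 4.3 × (9520)² = 1.118 × 10⁻⁵ × 4.3 × 90,630,400 ≈ 4,357 × g
Target RCF = 0.85 × 4,357 ≈ 3,703.4 × g
Your rotor: r = 145 mm / 2 = 72.5 mm = 7.25 cm
3,703.4 = 1.118 × 10⁻⁵ × 7.25 × N²
N² = 3,703.4 / (8.1055 × 10⁻⁵) = 45,689,964
N ≈ √45,689,964 ≈ 6,759.4

6760 RPM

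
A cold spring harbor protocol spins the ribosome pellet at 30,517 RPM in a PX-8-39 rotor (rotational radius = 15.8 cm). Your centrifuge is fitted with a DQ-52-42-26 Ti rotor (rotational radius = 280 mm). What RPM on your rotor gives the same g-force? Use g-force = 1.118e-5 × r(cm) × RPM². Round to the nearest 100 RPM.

RCF_original = 1.118 × 10⁻⁵ × 15.8 × (30517)² = 1.118 × 10⁻⁵ × 15.8 × 931,287,289 ≈ 164,506.3 × g
Your rotor: r = 280 mm = 28.0 cm
164,506.3 = 1.118 × 10⁻⁵ × 28 × N²
N² = 164,506.3 / (31.304 × 10⁻⁵) = 525,512,075
N ≈ √525,512,075 ≈ 22,924.1

22900 RPM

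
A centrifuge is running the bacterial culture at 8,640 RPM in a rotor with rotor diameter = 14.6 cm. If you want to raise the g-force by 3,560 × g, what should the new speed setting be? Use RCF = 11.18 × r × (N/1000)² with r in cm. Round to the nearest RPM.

r = 14.6 / 2 = 7.3 cm
Current RCF = 11.18 × 7.3 × (8.64)² = 11.18 × 7.3 × 74.6496 ≈ 6,092.5 × g
Target RCF = 6,092.5 + 3,560 = 9,652.5 × g
(N/1000)² = 9,652.5 / 81.614 = 118.2701
N = 1000 × √118.2701 ≈ 10,875.2

10875 RPM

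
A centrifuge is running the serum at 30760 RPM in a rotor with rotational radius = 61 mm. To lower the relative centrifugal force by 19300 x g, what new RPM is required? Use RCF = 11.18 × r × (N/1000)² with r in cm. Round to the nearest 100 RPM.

≈ 25800 RPM

r = 61 mm = 6.1 cm
Current RCF = 11.18 × 6.1 × (30.76)² = 11.18 × 6.1 × 946.1776 ≈ 64,527.4 × g
Target RCF = 64,527.4 − 19,300 = 45,227.4 × g
(N/1000)² = 45,227.4 / 68.198 = 663.1778
N = 1000 × √663.1778 ≈ 25,752.2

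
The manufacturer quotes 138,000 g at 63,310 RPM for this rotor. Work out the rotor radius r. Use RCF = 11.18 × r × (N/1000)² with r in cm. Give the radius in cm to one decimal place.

≈ 3.1 cm

138000 = 11.18 × r × (63.31)²
r = 138000 / (11.18 × 4008.1561) = 138000 / 44811.19 ≈ 3.080 cm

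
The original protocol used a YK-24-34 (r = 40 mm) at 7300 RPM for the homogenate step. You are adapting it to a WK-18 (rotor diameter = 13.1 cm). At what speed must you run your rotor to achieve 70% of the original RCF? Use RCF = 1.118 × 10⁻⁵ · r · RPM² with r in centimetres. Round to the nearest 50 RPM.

Original rotor: r = 40 mm = 4.0 cm
RCF_original = 1.118 × 10⁻⁵ × 4 × (7300)² = 1.118 × 10⁻⁵ × 4 × 53,290,000 ≈ 2,383.1 × g
Target RCF = 0.7 × 2,383.1 ≈ 1,668.2 × g
Your rotor: r = 13.1 / 2 = 6.55 cm
1,668.2 = 1.118 × 10⁻⁵ × 6.55 × N²
N² = 1,668.2 / (7.3229 × 10⁻⁵) = 22,780,592
N ≈ √22,780,592 ≈ 4,772.9

≈ 4750 RPM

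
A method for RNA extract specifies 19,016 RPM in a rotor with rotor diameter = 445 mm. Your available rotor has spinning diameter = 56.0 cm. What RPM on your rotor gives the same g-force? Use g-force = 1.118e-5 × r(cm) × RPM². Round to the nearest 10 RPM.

16950 RPM

Original rotor: r = 445 mm / 2 = 222.5 mm = 22.25 cm
RCF_original = 1.118 × 10⁻⁵ × 22.25 × (19016)² = 1.118 × 10⁻⁵ × 22.25 × 361,608,256 ≈ 89,951.9 × g
Your rotor: r = 56.0 / 2 = 28 cm
89,951.9 = 1.118 × 10⁻⁵ × 28 × N²
N² = 89,951.9 / (31.304 × 10⁻⁵) = 287,349,540
N ≈ √287,349,540 ≈ 16,951.4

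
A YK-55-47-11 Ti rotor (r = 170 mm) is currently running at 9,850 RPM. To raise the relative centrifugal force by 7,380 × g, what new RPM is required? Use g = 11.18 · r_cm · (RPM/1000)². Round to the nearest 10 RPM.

11660 RPM

r = 170 mm = 17.0 cm
Current RCF = 11.18 × 17 × (9.85)² = 11.18 × 17 × 97.0225 ≈ 18,440.1 × g
Target RCF = 18,440.1 + 7,380 = 25,820.1 × g
(N/1000)² = 25,820.1 / 190.06 = 135.8524
N = 1000 × √135.8524 ≈ 11,655.6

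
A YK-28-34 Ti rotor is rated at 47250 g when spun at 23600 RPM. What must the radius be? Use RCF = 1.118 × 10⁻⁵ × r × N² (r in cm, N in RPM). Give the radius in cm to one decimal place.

RCF = 1.118 × 10⁻⁵ × r × N²
47250 = 1.118 × 10⁻⁵ × r × (23600)²
r = 47250 / (1.118 × 10⁻⁵ × 556,960,000) = 47250 / 6226.813 ≈ 7.588 cm

r ≈ 7.6 cm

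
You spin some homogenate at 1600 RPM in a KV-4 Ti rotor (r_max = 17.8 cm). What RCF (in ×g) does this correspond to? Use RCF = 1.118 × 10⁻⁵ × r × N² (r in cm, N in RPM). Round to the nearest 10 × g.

RCF = 1.118 × 10⁻⁵ × 17.8 × (1600)² = 1.118 × 10⁻⁵ × 17.8 × 2,560,000 ≈ 509.5 × g

≈ 510 ×g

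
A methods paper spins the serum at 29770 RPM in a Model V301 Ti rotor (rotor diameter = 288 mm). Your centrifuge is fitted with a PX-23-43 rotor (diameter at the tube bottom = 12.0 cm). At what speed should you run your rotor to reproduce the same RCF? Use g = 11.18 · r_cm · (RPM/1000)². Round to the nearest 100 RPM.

Original rotor: r = 288 mm / 2 = 144 mm = 14.4 cm
RCF = 11.18 × r × (N/1000)²
RCF_original = 11.18 × 14.4 × (29.77)² = 11.18 × 14.4 × 886.2529 ≈ 142,679.6 × g
Your rotor: r = 12.0 / 2 = 6 cm
142,679.6 = 11.18 × 6 × (N/1000)²
(N/1000)² = 142,679.6 / 67.08 = 2127.007
N = 1000 × √2127.007 ≈ 46,119.5

46100 RPM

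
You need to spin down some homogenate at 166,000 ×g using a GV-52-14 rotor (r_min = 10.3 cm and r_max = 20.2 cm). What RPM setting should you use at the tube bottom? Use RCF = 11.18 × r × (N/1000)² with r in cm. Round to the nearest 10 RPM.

27110 RPM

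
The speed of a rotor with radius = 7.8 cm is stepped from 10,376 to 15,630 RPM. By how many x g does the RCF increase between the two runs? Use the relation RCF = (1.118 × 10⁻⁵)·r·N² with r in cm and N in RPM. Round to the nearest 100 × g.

RCF₁ = 1.118 × 10⁻⁵ × 7.8 × (10376)² = 1.118 × 10⁻⁵ × 7.8 × 107,661,376 ≈ 9,388.5 × g
RCF₂ = 1.118 × 10⁻⁵ × 7.8 × (15630)² = 1.118 × 10⁻⁵ × 7.8 × 244,296,900 ≈ 21,303.7 × g
Increase = 21,303.7 − 9,388.5 = 11,915.2

11900 x g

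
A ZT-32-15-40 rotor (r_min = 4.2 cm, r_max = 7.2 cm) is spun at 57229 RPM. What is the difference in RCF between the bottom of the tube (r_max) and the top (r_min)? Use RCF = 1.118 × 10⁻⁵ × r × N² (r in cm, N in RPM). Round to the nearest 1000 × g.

≈ 110000 x g

RCF_max = 1.118 × 10⁻⁵ × 7.2 × (57229)² = 1.118 × 10⁻⁵ × 7.2 × 3,275,158,441 ≈ 263,637.2 × g
RCF_min = 1.118 × 10⁻⁵ × 4.2 × (57229)² = 1.118 × 10⁻⁵ × 4.2 × 3,275,158,441 ≈ 153,788.3 × g
ΔRCF = 263,637.2 − 153,788.3 = 109,848.9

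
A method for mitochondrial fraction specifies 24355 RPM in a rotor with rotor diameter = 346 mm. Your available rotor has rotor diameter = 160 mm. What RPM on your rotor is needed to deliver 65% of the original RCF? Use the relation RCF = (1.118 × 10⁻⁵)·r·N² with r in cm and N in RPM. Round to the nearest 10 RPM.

Original rotor: r = 346 mm / 2 = 173 mm = 17.3 cm
RCF_original = 1.118 × 10⁻⁵ × 17.3 × (24355)² = 1.118 × 10⁻⁵ × 17.3 × 593,166,025 ≈ 114,726.6 × g
Target RCF = 0.65 × 114,726.6 ≈ 74,572.3 × g
Your rotor: r = 160 mm / 2 = 80 mm = 8 cm
74,572.3 = 1.118 × 10⁻⁵ × 8 × N²
N² = 74,572.3 / (8.944 × 10⁻⁵) = 833,769,007
N ≈ √833,769,007 ≈ 28,875.1

≈ 28880 RPM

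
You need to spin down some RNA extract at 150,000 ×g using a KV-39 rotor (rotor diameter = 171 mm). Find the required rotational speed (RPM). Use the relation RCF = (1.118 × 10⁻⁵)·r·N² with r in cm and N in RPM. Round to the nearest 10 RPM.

39610 RPM

r = 171 mm / 2 = 85.5 mm = 8.55 cm
RCF = 1.118 × 10⁻⁵ × r × N²
150,000 = 1.118 × 10⁻⁵ × 8.55 × N²
N² = 150,000 / (9.5589 × 10⁻⁵) = 1,569,218,215
N ≈ √1,569,218,215 ≈ 39,613.4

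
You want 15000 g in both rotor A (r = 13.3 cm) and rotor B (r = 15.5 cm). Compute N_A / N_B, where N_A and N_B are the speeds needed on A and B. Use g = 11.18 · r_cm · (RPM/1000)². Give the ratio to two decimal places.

1.08

At fixed RCF, N ∝ 1/√r, so N_A/N_B = √(r_B/r_A) = √(15.5/13.3) = √1.165414 = 1.0795.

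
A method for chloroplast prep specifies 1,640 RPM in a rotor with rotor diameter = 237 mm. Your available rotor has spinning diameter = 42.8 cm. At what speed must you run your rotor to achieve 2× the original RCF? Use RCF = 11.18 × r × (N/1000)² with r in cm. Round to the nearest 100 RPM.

Original rotor: r = 237 mm / 2 = 118.5 mm = 11.85 cm
RCF_original = 11.18 × 11.85 × (1.64)² = 11.18 × 11.85 × 2.6896 ≈ 356.3 × g
Target RCF = 2 × 356.3 ≈ 712.6 × g
Your rotor: r = 42.8 / 2 = 21.4 cm
712.6 = 11.18 × 21.4 × (N/1000)²
(N/1000)² = 712.6 / 239.252 = 2.97845
N = 1000 × √2.97845 ≈ 1,725.8

≈ 1700 RPM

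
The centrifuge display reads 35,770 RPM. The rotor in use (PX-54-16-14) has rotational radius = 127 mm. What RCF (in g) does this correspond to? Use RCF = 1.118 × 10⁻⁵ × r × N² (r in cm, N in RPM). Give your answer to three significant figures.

r = 127 mm = 12.7 cm
RCF = 1.118 × 10⁻⁵ × 12.7 × (35770)² = 1.118 × 10⁻⁵ × 12.7 × 1,279,492,900 ≈ 181,670.1 × g

≈ 182000 g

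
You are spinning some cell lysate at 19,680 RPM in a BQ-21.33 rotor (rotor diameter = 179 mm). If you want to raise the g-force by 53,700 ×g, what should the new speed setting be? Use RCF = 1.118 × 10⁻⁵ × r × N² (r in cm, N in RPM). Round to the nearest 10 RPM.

r = 179 mm / 2 = 89.5 mm = 8.95 cm
Current RCF = 1.118 × 10⁻⁵ × 8.95 × (19680)² = 1.118 × 10⁻⁵ × 8.95 × 387,302,400 ≈ 38,753.9 × g
Target RCF = 38,753.9 + 53,700 = 92,453.9 × g
N² = 92,453.9 / (10.0061 × 10⁻⁵) = 923,975,375
N ≈ √923,975,375 ≈ 30,397.0

≈ 30400 RPM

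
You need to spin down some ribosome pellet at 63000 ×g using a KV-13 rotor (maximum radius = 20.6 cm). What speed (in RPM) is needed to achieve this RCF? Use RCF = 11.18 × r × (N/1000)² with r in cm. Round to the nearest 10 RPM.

63,000 = 11.18 × 20.6 × (N/1000)²
(N/1000)² = 63,000 / 230.308 = 273.5467
N = 1000 × √273.5467 ≈ 16,539.2

≈ 16540 RPM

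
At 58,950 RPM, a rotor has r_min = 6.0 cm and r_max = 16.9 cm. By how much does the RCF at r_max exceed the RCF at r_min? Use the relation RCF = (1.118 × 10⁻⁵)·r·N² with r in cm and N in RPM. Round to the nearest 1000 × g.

RCF_max = 1.118 × 10⁻⁵ × 16.9 × (58950)² = 1.118 × 10⁻⁵ × 16.9 × 3,475,102,500 ≈ 656,592.8 × g
RCF_min = 1.118 × 10⁻⁵ × 6 × (58950)² = 1.118 × 10⁻⁵ × 6 × 3,475,102,500 ≈ 233,109.9 × g
ΔRCF = 656,592.8 − 233,109.9 = 423,482.9

≈ 423000 g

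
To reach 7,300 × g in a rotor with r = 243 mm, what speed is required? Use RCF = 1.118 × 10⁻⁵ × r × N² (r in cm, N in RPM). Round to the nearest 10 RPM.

r = 243 mm = 24.3 cm
7,300 = 1.118 × 10⁻⁵ × 24.3 × N²
N² = 7,300 / (27.1674 × 10⁻⁵) = 26,870,440
N ≈ √26,870,440 ≈ 5,183.7

5180 RPM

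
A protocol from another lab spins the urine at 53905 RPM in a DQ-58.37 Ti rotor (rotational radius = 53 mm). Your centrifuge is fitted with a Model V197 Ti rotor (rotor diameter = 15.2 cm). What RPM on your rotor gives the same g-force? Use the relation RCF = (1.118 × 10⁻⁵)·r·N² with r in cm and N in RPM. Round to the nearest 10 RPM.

≈ 45020 RPM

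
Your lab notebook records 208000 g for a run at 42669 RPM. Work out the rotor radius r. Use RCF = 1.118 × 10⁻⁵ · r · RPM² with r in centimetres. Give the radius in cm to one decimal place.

208000 = 1.118 × 10⁻⁵ × r × (42669)²
r = 208000 / (1.118 × 10⁻⁵ × 1,820,643,561) = 208000 / 20354.8 ≈ 10.219 cm

r ≈ 10.2 cm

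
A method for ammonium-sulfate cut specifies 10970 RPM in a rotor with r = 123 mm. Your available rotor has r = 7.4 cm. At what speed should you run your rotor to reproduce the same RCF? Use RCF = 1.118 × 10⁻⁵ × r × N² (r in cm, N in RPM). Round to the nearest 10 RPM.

14140 RPM

Original rotor: r = 123 mm = 12.3 cm
RCF = 1.118 × 10⁻⁵ × r × N²
RCF_original = 1.118 × 10⁻⁵ × 12.3 × (10970)² = 1.118 × 10⁻⁵ × 12.3 × 120,340,900 ≈ 16,548.6 × g
16,548.6 = 1.118 × 10⁻⁵ × 7.4 × N²
N² = 16,548.6 / (8.2732 × 10⁻⁵) = 200,026,592
N ≈ √200,026,592 ≈ 14,143.1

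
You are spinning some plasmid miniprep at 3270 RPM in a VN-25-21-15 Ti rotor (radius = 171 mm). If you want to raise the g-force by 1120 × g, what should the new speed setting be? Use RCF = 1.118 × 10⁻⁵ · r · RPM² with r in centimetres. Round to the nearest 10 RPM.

4070 RPM

r = 171 mm = 17.1 cm
Current RCF = 1.118 × 10⁻⁵ × 17.1 × (3270)² = 1.118 × 10⁻⁵ × 17.1 × 10,692,900 ≈ 2,044.2 × g
Target RCF = 2,044.2 + 1,120 = 3,164.2 × g
N² = 3,164.2 / (19.1178 × 10⁻⁵) = 16,551,068
N ≈ √16,551,068 ≈ 4,068.3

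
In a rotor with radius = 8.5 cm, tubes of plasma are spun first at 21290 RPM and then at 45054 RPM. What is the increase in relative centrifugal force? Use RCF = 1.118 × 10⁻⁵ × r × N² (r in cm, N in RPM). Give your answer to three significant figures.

≈ 150000 × g

RCF₁ = 1.118 × 10⁻⁵ × 8.5 × (21290)² = 1.118 × 10⁻⁵ × 8.5 × 453,264,100 ≈ 43,073.7 × g
RCF₂ = 1.118 × 10⁻⁵ × 8.5 × (45054)² = 1.118 × 10⁻⁵ × 8.5 × 2,029,862,916 ≈ 192,897.9 × g
Increase = 192,897.9 − 43,073.7 = 149,824.2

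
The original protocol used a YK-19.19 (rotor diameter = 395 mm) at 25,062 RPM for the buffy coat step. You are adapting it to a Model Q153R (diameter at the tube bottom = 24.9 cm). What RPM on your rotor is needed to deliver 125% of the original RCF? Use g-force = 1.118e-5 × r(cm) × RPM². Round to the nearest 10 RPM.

35290 RPM

Original rotor: r = 395 mm / 2 = 197.5 mm = 19.75 cm
RCF_original = 1.118 × 10⁻⁵ × 19.75 × (25062)² = 1.118 × 10⁻⁵ × 19.75 × 628,103,844 ≈ 138,688.5 × g
Target RCF = 1.25 × 138,688.5 ≈ 173,360.6 × g
Your rotor: r = 24.9 / 2 = 12.45 cm
173,360.6 = 1.118 × 10⁻⁵ × 12.45 × N²
N² = 173,360.6 / (13.9191 × 10⁻⁵) = 1,245,487,136
N ≈ √1,245,487,136 ≈ 35,291.5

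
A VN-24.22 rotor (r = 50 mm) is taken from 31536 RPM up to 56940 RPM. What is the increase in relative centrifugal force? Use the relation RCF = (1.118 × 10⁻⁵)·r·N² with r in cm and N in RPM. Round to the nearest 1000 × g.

≈ 126000 × g

r = 50 mm = 5.0 cm
RCF₁ = 1.118 × 10⁻⁵ × 5 × (31536)² = 1.118 × 10⁻⁵ × 5 × 994,519,296 ≈ 55,593.6 × g
RCF₂ = 1.118 × 10⁻⁵ × 5 × (56940)² = 1.118 × 10⁻⁵ × 5 × 3,242,163,600 ≈ 181,236.9 × g
Increase = 181,236.9 − 55,593.6 = 125,643.3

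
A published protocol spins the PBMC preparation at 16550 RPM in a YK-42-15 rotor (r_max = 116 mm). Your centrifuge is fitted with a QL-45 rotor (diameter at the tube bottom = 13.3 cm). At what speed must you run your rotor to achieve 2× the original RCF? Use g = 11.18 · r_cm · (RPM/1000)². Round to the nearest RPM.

Original rotor: r = 116 mm = 11.6 cm
RCF = 11.18 × r × (N/1000)²
RCF_original = 11.18 × 11.6 × (16.55)² = 11.18 × 11.6 × 273.9025 ≈ 35,521.9 × g
Target RCF = 2 × 35,521.9 ≈ 71,043.8 × g
Your rotor: r = 13.3 / 2 = 6.65 cm
71,043.8 = 11.18 × 6.65 × (N/1000)²
(N/1000)² = 71,043.8 / 74.347 = 955.5705
N = 1000 × √955.5705 ≈ 30,912.3

≈ 30912 RPM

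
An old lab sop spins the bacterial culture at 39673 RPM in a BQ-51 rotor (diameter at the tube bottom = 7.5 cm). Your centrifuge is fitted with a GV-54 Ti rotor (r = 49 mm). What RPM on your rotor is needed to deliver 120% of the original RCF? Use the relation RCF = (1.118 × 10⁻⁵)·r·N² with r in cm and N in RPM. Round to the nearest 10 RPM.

38020 RPM

Original rotor: r = 7.5 / 2 = 3.75 cm
RCF_original = 1.118 × 10⁻⁵ × 3.75 × (39673)² = 1.118 × 10⁻⁵ × 3.75 × 1,573,946,929 ≈ 65,987.7 × g
Target RCF = 1.2 × 65,987.7 ≈ 79,185.2 × g
Your rotor: r = 49 mm = 4.9 cm
79,185.2 = 1.118 × 10⁻⁵ × 4.9 × N²
N² = 79,185.2 / (5.4782 × 10⁻⁵) = 1,445,460,188
N ≈ √1,445,460,188 ≈ 38,019.2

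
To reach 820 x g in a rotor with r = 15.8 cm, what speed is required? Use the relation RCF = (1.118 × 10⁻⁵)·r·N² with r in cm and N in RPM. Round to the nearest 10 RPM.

820 = 1.118 × 10⁻⁵ × 15.8 × N²
N² = 820 / (17.6644 × 10⁻⁵) = 4,642,105
N ≈ √4,642,105 ≈ 2,154.6

2150 RPM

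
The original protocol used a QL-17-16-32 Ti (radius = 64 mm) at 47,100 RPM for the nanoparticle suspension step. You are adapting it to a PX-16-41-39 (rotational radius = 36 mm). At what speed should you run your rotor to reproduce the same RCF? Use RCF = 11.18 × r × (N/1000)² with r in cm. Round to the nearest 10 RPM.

62800 RPM

Original rotor: r = 64 mm = 6.4 cm
RCF = 11.18 × r × (N/1000)²
RCF_original = 11.18 × 6.4 × (47.1)² = 11.18 × 6.4 × 2,218.41 ≈ 158,731.7 × g
Your rotor: r = 36 mm = 3.6 cm
158,731.7 = 11.18 × 3.6 × (N/1000)²
(N/1000)² = 158,731.7 / 40.248 = 3943.841
N = 1000 × √3943.841 ≈ 62,800.0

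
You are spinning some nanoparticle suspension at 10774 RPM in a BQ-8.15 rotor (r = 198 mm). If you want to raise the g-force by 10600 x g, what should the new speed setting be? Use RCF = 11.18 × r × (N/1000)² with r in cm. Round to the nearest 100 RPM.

r = 198 mm = 19.8 cm
Current RCF = 11.18 × 19.8 × (10.774)² = 11.18 × 19.8 × 116.079076 ≈ 25,695.7 × g
Target RCF = 25,695.7 + 10,600 = 36,295.7 × g
(N/1000)² = 36,295.7 / 221.364 = 163.9639
N = 1000 × √163.9639 ≈ 12,804.8

N₂ ≈ 12800 RPM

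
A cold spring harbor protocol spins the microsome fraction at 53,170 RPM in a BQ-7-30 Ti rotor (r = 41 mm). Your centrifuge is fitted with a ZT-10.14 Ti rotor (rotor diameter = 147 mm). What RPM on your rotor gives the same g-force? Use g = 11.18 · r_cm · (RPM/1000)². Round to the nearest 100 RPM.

Original rotor: r = 41 mm = 4.1 cm
RCF_original = 11.18 × 4.1 × (53.17)² = 11.18 × 4.1 × 2,827.0489 ≈ 129,586.3 × g
Your rotor: r = 147 mm / 2 = 73.5 mm = 7.35 cm
129,586.3 = 11.18 × 7.35 × (N/1000)²
(N/1000)² = 129,586.3 / 82.173 = 1576.994
N = 1000 × √1576.994 ≈ 39,711.4

39700 RPM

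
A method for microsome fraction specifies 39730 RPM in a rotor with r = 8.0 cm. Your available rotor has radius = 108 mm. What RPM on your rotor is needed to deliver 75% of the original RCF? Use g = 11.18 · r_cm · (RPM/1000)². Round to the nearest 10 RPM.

≈ 29610 RPM

RCF = 11.18 × r × (N/1000)²
RCF_original = 11.18 × 8 × (39.73)² = 11.18 × 8 × 1,578.4729 ≈ 141,178.6 × g
Target RCF = 0.75 × 141,178.6 ≈ 105,884 × g
Your rotor: r = 108 mm = 10.8 cm
105,884 = 11.18 × 10.8 × (N/1000)²
(N/1000)² = 105,884 / 120.744 = 876.9297
N = 1000 × √876.9297 ≈ 29,613.0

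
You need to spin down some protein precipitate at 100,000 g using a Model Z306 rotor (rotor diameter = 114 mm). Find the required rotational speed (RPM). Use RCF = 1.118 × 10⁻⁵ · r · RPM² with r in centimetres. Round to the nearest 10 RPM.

r = 114 mm / 2 = 57 mm = 5.7 cm
RCF = 1.118 × 10⁻⁵ × r × N²
100,000 = 1.118 × 10⁻⁵ × 5.7 × N²
N² = 100,000 / (6.3726 × 10⁻⁵) = 1,569,218,215
N ≈ √1,569,218,215 ≈ 39,613.4

≈ 39610 RPM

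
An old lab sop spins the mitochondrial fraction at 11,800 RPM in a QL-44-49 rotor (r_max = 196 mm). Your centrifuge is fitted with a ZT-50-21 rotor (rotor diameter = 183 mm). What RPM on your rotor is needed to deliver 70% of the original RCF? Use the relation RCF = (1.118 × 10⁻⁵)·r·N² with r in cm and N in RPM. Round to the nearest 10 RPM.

≈ 14450 RPM

Original rotor: r = 196 mm = 19.6 cm
RCF_original = 1.118 × 10⁻⁵ × 19.6 × (11800)² = 1.118 × 10⁻⁵ × 19.6 × 139,240,000 ≈ 30,511.4 × g
Target RCF = 0.7 × 30,511.4 ≈ 21,358 × g
Your rotor: r = 183 mm / 2 = 91.5 mm = 9.15 cm
21,358 = 1.118 × 10⁻⁵ × 9.15 × N²
N² = 21,358 / (10.2297 × 10⁻⁵) = 208,784,226
N ≈ √208,784,226 ≈ 14,449.4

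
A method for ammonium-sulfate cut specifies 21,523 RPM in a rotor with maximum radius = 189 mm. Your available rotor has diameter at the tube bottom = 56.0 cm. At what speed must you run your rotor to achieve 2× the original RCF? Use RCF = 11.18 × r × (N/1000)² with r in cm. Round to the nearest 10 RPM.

Original rotor: r = 189 mm = 18.9 cm
RCF = 11.18 × r × (N/1000)²
RCF_original = 11.18 × 18.9 × (21.523)² = 11.18 × 18.9 × 463.239529 ≈ 97,883.4 × g
Target RCF = 2 × 97,883.4 ≈ 195,766.8 × g
Your rotor: r = 56.0 / 2 = 28 cm
195,766.8 = 11.18 × 28 × (N/1000)²
(N/1000)² = 195,766.8 / 313.04 = 625.3731
N = 1000 × √625.3731 ≈ 25,007.5

≈ 25010 RPM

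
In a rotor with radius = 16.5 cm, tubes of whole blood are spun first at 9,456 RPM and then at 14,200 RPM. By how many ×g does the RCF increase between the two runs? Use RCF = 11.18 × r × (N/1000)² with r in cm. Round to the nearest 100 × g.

≈ 20700 ×g

RCF₁ = 11.18 × 16.5 × (9.456)² = 11.18 × 16.5 × 89.415936 ≈ 16,494.6 × g
RCF₂ = 11.18 × 16.5 × (14.2)² = 11.18 × 16.5 × 201.64 ≈ 37,196.5 × g
Increase = 37,196.5 − 16,494.6 = 20,701.9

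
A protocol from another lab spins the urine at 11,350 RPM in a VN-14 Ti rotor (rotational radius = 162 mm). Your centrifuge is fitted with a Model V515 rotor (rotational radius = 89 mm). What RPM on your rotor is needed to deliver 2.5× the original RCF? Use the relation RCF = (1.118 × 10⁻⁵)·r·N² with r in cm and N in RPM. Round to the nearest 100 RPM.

Original rotor: r = 162 mm = 16.2 cm
RCF = 1.118 × 10⁻⁵ × r × N²
RCF_original = 1.118 × 10⁻⁵ × 16.2 × (11350)² = 1.118 × 10⁻⁵ × 16.2 × 128,822,500 ≈ 23,331.8 × g
Target RCF = 2.5 × 23,331.8 ≈ 58,329.5 × g
Your rotor: r = 89 mm = 8.9 cm
58,329.5 = 1.118 × 10⁻⁵ × 8.9 × N²
N² = 58,329.5 / (9.9502 × 10⁻⁵) = 586,214,347
N ≈ √586,214,347 ≈ 24,211.9

≈ 24200 RPM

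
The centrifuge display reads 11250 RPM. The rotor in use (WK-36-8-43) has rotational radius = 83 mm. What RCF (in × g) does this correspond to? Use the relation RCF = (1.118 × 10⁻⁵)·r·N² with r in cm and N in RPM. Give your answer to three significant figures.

11700 × g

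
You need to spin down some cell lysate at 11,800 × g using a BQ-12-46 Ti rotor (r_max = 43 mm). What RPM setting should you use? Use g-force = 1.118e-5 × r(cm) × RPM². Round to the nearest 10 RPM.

r = 43 mm = 4.3 cm
RCF = 1.118 × 10⁻⁵ × r × N²
11,800 = 1.118 × 10⁻⁵ × 4.3 × N²
N² = 11,800 / (4.8074 × 10⁻⁵) = 245,454,924
N ≈ √245,454,924 ≈ 15,667.0

N ≈ 15670 RPM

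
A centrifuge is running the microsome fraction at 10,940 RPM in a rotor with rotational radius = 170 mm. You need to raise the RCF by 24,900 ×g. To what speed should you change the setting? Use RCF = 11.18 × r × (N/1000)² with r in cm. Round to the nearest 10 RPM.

r = 170 mm = 17.0 cm
Current RCF = 11.18 × 17 × (10.94)² = 11.18 × 17 × 119.6836 ≈ 22,747.1 × g
Target RCF = 22,747.1 + 24,900 = 47,647.1 × g
(N/1000)² = 47,647.1 / 190.06 = 250.695
N = 1000 × √250.695 ≈ 15,833.4

≈ 15830 RPM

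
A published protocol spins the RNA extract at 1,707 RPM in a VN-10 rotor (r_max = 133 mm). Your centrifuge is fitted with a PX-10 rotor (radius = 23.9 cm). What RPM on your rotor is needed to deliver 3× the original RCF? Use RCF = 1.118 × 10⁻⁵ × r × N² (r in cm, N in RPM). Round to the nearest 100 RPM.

Original rotor: r = 133 mm = 13.3 cm
RCF_original = 1.118 × 10⁻⁵ × 13.3 × (1707)² = 1.118 × 10⁻⁵ × 13.3 × 2,913,849 ≈ 433.3 × g
Target RCF = 3 × 433.3 ≈ 1,299.9 × g
1,299.9 = 1.118 × 10⁻⁵ × 23.9 × N²
N² = 1,299.9 / (26.7202 × 10⁻⁵) = 4,864,859
N ≈ √4,864,859 ≈ 2,205.6

2200 RPM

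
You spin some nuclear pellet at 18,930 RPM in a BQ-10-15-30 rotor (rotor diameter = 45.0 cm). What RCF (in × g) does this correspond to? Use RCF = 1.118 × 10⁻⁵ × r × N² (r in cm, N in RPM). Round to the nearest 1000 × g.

r = 45.0 / 2 = 22.5 cm
RCF = 1.118 × 10⁻⁵ × 22.5 × (18930)² = 1.118 × 10⁻⁵ × 22.5 × 358,344,900 ≈ 90,141.7 × g

90000 × g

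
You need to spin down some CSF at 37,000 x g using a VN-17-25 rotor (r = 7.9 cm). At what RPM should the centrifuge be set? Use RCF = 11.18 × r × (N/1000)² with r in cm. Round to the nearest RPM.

20468 RPM

RCF = 11.18 × r × (N/1000)²
37,000 = 11.18 × 7.9 × (N/1000)²
(N/1000)² = 37,000 / 88.322 = 418.9217
N = 1000 × √418.9217 ≈ 20,467.6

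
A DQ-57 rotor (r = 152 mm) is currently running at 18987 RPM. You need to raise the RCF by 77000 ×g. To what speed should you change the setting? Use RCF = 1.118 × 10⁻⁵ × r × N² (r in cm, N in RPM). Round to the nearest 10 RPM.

N₂ ≈ 28520 RPM

r = 152 mm = 15.2 cm
Current RCF = 1.118 × 10⁻⁵ × 15.2 × (18987)² = 1.118 × 10⁻⁵ × 15.2 × 360,506,169 ≈ 61,263 × g
Target RCF = 61,263 + 77,000 = 138,263 × g
N² = 138,263 / (16.9936 × 10⁻⁵) = 813,618,068
N ≈ √813,618,068 ≈ 28,524.0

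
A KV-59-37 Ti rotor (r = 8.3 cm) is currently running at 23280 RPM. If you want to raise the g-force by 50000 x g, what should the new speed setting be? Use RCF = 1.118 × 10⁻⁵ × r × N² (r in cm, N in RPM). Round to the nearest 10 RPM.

≈ 32880 RPM

Current RCF = 1.118 × 10⁻⁵ × 8.3 × (23280)² = 1.118 × 10⁻⁵ × 8.3 × 541,958,400 ≈ 50,290.5 × g
Target RCF = 50,290.5 + 50,000 = 100,290.5 × g
N² = 100,290.5 / (9.2794 × 10⁻⁵) = 1,080,786,473
N ≈ √1,080,786,473 ≈ 32,875.3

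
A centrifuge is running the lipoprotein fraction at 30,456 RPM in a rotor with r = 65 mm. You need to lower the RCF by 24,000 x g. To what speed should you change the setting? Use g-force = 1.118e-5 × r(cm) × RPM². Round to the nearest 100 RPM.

≈ 24400 RPM

r = 65 mm = 6.5 cm
Current RCF = 1.118 × 10⁻⁵ × 6.5 × (30456)² = 1.118 × 10⁻⁵ × 6.5 × 927,567,936 ≈ 67,406.4 × g
Target RCF = 67,406.4 − 24,000 = 43,406.4 × g
N² = 43,406.4 / (7.267 × 10⁻⁵) = 597,308,380
N ≈ √597,308,380 ≈ 24,439.9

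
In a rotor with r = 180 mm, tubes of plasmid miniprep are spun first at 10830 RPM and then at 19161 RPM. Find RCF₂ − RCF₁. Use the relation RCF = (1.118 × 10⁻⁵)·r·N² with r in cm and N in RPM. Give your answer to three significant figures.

≈ 50300 × g

r = 180 mm = 18.0 cm
RCF₁ = 1.118 × 10⁻⁵ × 18 × (10830)² = 1.118 × 10⁻⁵ × 18 × 117,288,900 ≈ 23,603.2 × g
RCF₂ = 1.118 × 10⁻⁵ × 18 × (19161)² = 1.118 × 10⁻⁵ × 18 × 367,143,921 ≈ 73,884 × g
Increase = 73,884 − 23,603.2 = 50,280.8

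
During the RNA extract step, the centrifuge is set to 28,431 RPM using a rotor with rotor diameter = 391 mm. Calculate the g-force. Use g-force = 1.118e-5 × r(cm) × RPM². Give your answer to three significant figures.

r = 391 mm / 2 = 195.5 mm = 19.55 cm
RCF = 1.118 × 10⁻⁵ × r × N²
RCF = 1.118 × 10⁻⁵ × 19.55 × (28431)² = 1.118 × 10⁻⁵ × 19.55 × 808,321,761 ≈ 176,674.1 × g

177000 × g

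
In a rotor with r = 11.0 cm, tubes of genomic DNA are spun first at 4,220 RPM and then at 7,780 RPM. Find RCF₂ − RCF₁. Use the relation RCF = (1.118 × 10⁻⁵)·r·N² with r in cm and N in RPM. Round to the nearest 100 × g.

RCF₁ = 1.118 × 10⁻⁵ × 11 × (4220)² = 1.118 × 10⁻⁵ × 11 × 17,808,400 ≈ 2,190.1 × g
RCF₂ = 1.118 × 10⁻⁵ × 11 × (7780)² = 1.118 × 10⁻⁵ × 11 × 60,528,400 ≈ 7,443.8 × g
Increase = 7,443.8 − 2,190.1 = 5,253.7

5300 g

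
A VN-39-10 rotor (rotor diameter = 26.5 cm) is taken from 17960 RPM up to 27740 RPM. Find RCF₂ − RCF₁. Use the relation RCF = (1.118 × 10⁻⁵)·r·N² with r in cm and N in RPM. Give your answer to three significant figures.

≈ 66200 ×g

r = 26.5 / 2 = 13.25 cm
RCF₁ = 1.118 × 10⁻⁵ × 13.25 × (17960)² = 1.118 × 10⁻⁵ × 13.25 × 322,561,600 ≈ 47,782.7 × g
RCF₂ = 1.118 × 10⁻⁵ × 13.25 × (27740)² = 1.118 × 10⁻⁵ × 13.25 × 769,507,600 ≈ 113,991 × g
Increase = 113,991 − 47,782.7 = 66,208.3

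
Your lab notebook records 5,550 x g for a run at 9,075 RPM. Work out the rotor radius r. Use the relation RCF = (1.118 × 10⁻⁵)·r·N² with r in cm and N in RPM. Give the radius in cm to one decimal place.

5550 = 1.118 × 10⁻⁵ × r × (9075)²
r = 5550 / (1.118 × 10⁻⁵ × 82,355,625) = 5550 / 920.7359 ≈ 6.028 cm

6.0 cm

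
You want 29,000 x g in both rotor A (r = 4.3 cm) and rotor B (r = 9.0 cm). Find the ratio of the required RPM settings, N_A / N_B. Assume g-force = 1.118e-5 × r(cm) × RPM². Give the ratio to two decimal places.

1.45

At fixed RCF, N ∝ 1/√r, so N_A/N_B = √(r_B/r_A) = √(9.0/4.3) = √2.093023 = 1.4467.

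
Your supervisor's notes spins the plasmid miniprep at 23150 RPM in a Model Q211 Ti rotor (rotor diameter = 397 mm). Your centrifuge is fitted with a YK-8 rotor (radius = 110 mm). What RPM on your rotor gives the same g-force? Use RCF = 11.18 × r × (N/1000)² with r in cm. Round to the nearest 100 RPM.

31100 RPM

Original rotor: r = 397 mm / 2 = 198.5 mm = 19.85 cm
RCF = 11.18 × r × (N/1000)²
RCF_original = 11.18 × 19.85 × (23.15)² = 11.18 × 19.85 × 535.9225 ≈ 118,933.5 × g
Your rotor: r = 110 mm = 11.0 cm
118,933.5 = 11.18 × 11 × (N/1000)²
(N/1000)² = 118,933.5 / 122.98 = 967.0963
N = 1000 × √967.0963 ≈ 31,098.2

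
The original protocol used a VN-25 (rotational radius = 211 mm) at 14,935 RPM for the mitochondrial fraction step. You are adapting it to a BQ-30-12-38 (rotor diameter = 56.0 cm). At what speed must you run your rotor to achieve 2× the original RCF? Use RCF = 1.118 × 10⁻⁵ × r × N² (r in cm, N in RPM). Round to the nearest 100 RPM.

18300 RPM

Original rotor: r = 211 mm = 21.1 cm
RCF_original = 1.118 × 10⁻⁵ × 21.1 × (14935)² = 1.118 × 10⁻⁵ × 21.1 × 223,054,225 ≈ 52,618 × g
Target RCF = 2 × 52,618 ≈ 105,236 × g
Your rotor: r = 56.0 / 2 = 28 cm
105,236 = 1.118 × 10⁻⁵ × 28 × N²
N² = 105,236 / (31.304 × 10⁻⁵) = 336,174,291
N ≈ √336,174,291 ≈ 18,335.1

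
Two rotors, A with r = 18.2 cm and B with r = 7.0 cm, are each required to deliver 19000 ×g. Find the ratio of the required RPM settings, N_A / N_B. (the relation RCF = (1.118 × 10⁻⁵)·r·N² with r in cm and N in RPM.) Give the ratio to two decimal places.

0.62

At fixed RCF, N ∝ 1/√r, so N_A/N_B = √(r_B/r_A) = √(7.0/18.2) = √0.384615 = 0.6202.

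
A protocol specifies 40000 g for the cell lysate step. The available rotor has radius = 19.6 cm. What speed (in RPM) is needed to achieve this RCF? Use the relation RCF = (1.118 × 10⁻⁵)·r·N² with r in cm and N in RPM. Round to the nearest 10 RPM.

13510 RPM

40,000 = 1.118 × 10⁻⁵ × 19.6 × N²
N² = 40,000 / (21.9128 × 10⁻⁵) = 182,541,711
N ≈ √182,541,711 ≈ 13,510.8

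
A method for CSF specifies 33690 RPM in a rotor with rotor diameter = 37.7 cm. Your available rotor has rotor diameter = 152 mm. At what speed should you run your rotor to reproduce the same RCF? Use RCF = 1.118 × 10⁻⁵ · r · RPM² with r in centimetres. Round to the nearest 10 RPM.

Original rotor: r = 37.7 / 2 = 18.85 cm
RCF = 1.118 × 10⁻⁵ × r × N²
RCF_original = 1.118 × 10⁻⁵ × 18.85 × (33690)² = 1.118 × 10⁻⁵ × 18.85 × 1,135,016,100 ≈ 239,196.7 × g
Your rotor: r = 152 mm / 2 = 76 mm = 7.6 cm
239,196.7 = 1.118 × 10⁻⁵ × 7.6 × N²
N² = 239,196.7 / (8.4968 × 10⁻⁵) = 2,815,138,640
N ≈ √2,815,138,640 ≈ 53,057.9

≈ 53060 RPM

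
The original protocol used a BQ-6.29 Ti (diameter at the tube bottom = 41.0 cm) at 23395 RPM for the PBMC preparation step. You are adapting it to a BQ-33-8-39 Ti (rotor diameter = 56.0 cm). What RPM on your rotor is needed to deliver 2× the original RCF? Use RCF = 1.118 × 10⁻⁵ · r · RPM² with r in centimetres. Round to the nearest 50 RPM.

Original rotor: r = 41.0 / 2 = 20.5 cm
RCF_original = 1.118 × 10⁻⁵ × 20.5 × (23395)² = 1.118 × 10⁻⁵ × 20.5 × 547,326,025 ≈ 125,441.7 × g
Target RCF = 2 × 125,441.7 ≈ 250,883.4 × g
Your rotor: r = 56.0 / 2 = 28 cm
250,883.4 = 1.118 × 10⁻⁵ × 28 × N²
N² = 250,883.4 / (31.304 × 10⁻⁵) = 801,441,988
N ≈ √801,441,988 ≈ 28,309.8

28300 RPM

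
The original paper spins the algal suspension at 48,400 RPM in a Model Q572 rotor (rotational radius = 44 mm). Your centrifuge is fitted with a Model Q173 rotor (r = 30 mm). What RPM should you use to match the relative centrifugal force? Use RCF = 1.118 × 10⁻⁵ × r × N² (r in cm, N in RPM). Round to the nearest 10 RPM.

≈ 58620 RPM

Original rotor: r = 44 mm = 4.4 cm
RCF_original = 1.118 × 10⁻⁵ × 4.4 × (48400)² = 1.118 × 10⁻⁵ × 4.4 × 2,342,560,000 ≈ 115,235.2 × g
Your rotor: r = 30 mm = 3.0 cm
115,235.2 = 1.118 × 10⁻⁵ × 3 × N²
N² = 115,235.2 / (3.354 × 10⁻⁵) = 3,435,754,323
N ≈ √3,435,754,323 ≈ 58,615.3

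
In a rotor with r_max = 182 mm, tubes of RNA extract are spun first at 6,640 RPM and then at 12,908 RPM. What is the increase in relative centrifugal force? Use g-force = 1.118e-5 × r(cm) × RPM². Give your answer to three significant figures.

≈ 24900 × g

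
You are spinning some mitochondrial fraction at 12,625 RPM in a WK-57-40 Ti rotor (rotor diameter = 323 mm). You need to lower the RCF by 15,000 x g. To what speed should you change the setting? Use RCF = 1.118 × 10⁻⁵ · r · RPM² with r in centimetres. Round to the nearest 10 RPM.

≈ 8740 RPM

r = 323 mm / 2 = 161.5 mm = 16.15 cm
Current RCF = 1.118 × 10⁻⁵ × 16.15 × (12625)² = 1.118 × 10⁻⁵ × 16.15 × 159,390,625 ≈ 28,779.1 × g
Target RCF = 28,779.1 − 15,000 = 13,779.1 × g
N² = 13,779.1 / (18.0557 × 10⁻⁵) = 76,314,405
N ≈ √76,314,405 ≈ 8,735.8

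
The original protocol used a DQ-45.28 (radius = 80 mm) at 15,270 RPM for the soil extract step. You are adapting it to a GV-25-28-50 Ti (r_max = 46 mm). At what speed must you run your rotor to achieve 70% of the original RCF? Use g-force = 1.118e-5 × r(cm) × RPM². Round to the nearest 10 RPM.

Original rotor: r = 80 mm = 8.0 cm
RCF_original = 1.118 × 10⁻⁵ × 8 × (15270)² = 1.118 × 10⁻⁵ × 8 × 233,172,900 ≈ 20,855 × g
Target RCF = 0.7 × 20,855 ≈ 14,598.5 × g
Your rotor: r = 46 mm = 4.6 cm
14,598.5 = 1.118 × 10⁻⁵ × 4.6 × N²
N² = 14,598.5 / (5.1428 × 10⁻⁵) = 283,862,876
N ≈ √283,862,876 ≈ 16,848.2

16850 RPM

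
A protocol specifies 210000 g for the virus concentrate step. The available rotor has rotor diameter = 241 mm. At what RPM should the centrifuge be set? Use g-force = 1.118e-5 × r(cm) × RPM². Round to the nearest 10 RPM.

r = 241 mm / 2 = 120.5 mm = 12.05 cm
210,000 = 1.118 × 10⁻⁵ × 12.05 × N²
N² = 210,000 / (13.4719 × 10⁻⁵) = 1,558,800,169
N ≈ √1,558,800,169 ≈ 39,481.6

39480 RPM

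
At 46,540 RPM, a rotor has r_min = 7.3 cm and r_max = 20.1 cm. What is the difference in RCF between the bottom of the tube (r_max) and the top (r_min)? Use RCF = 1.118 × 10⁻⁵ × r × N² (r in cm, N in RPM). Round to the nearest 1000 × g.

RCF_max = 1.118 × 10⁻⁵ × 20.1 × (46540)² = 1.118 × 10⁻⁵ × 20.1 × 2,165,971,600 ≈ 486,732.8 × g
RCF_min = 1.118 × 10⁻⁵ × 7.3 × (46540)² = 1.118 × 10⁻⁵ × 7.3 × 2,165,971,600 ≈ 176,773.6 × g
ΔRCF = 486,732.8 − 176,773.6 = 309,959.2

≈ 310000 x g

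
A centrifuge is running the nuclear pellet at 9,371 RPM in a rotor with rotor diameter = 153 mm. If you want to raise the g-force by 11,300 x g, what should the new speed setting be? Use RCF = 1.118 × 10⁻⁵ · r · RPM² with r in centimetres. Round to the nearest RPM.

14830 RPM

r = 153 mm / 2 = 76.5 mm = 7.65 cm
Current RCF = 1.118 × 10⁻⁵ × 7.65 × (9371)² = 1.118 × 10⁻⁵ × 7.65 × 87,815,641 ≈ 7,510.6 × g
Target RCF = 7,510.6 + 11,300 = 18,810.6 × g
N² = 18,810.6 / (8.5527 × 10⁻⁵) = 219,937,564
N ≈ √219,937,564 ≈ 14,830.3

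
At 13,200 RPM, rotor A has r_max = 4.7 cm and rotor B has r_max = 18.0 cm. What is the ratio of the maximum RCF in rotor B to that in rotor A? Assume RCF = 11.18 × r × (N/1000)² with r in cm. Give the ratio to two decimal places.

3.83

At fixed N, RCF ∝ r, so RCF_B/RCF_A = r_B/r_A = 18.0 / 4.7 = 3.8298.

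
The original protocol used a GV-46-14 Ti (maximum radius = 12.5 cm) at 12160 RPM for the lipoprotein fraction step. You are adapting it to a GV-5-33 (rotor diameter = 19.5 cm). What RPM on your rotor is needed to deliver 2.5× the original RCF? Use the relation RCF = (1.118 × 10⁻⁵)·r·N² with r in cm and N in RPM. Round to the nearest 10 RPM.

21770 RPM

RCF_original = 1.118 × 10⁻⁵ × 12.5 × (12160)² = 1.118 × 10⁻⁵ × 12.5 × 147,865,600 ≈ 20,664.2 × g
Target RCF = 2.5 × 20,664.2 ≈ 51,660.5 × g
Your rotor: r = 19.5 / 2 = 9.75 cm
51,660.5 = 1.118 × 10⁻⁵ × 9.75 × N²
N² = 51,660.5 / (10.9005 × 10⁻⁵) = 473,927,801
N ≈ √473,927,801 ≈ 21,769.9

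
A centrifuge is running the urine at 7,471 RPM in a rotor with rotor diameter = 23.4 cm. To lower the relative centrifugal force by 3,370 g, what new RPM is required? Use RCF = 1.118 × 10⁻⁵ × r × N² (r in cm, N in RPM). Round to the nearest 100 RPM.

N₂ ≈ 5500 RPM

r = 23.4 / 2 = 11.7 cm
Current RCF = 1.118 × 10⁻⁵ × 11.7 × (7471)² = 1.118 × 10⁻⁵ × 11.7 × 55,815,841 ≈ 7,301 × g
Target RCF = 7,301 − 3,370 = 3,931 × g
N² = 3,931 / (13.0806 × 10⁻⁵) = 30,052,138
N ≈ √30,052,138 ≈ 5,482.0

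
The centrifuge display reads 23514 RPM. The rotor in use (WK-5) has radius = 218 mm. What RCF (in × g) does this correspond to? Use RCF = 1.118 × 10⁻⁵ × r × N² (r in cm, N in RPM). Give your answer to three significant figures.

r = 218 mm = 21.8 cm
RCF = 1.118 × 10⁻⁵ × r × N²
RCF = 1.118 × 10⁻⁵ × 21.8 × (23514)² = 1.118 × 10⁻⁵ × 21.8 × 552,908,196 ≈ 134,757 × g

135000 × g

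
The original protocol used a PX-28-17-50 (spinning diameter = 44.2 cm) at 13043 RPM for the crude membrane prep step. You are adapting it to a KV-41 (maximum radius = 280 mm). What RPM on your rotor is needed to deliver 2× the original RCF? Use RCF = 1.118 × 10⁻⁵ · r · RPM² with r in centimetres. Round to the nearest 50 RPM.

Original rotor: r = 44.2 / 2 = 22.1 cm
RCF_original = 1.118 × 10⁻⁵ × 22.1 × (13043)² = 1.118 × 10⁻⁵ × 22.1 × 170,119,849 ≈ 42,032.9 × g
Target RCF = 2 × 42,032.9 ≈ 84,065.8 × g
Your rotor: r = 280 mm = 28.0 cm
84,065.8 = 1.118 × 10⁻⁵ × 28 × N²
N² = 84,065.8 / (31.304 × 10⁻⁵) = 268,546,512
N ≈ √268,546,512 ≈ 16,387.4

≈ 16400 RPM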